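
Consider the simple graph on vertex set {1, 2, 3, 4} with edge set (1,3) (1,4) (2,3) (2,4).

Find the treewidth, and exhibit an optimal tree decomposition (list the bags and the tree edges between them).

Treewidth 2.
Bags: B1 = {1, 2, 3}  B2 = {1, 2, 4}
Tree: B1–B2

The largest bag has 3 vertices, giving width 2; this decomposition certifies tw(G) ≤ 2. Since 2–3–1–4–2 is a cycle in G, G is not acyclic. Forests are exactly the graphs of treewidth ≤ 1, so tw(G) ≥ 2. The upper and lower bounds meet at 2, so that is the treewidth.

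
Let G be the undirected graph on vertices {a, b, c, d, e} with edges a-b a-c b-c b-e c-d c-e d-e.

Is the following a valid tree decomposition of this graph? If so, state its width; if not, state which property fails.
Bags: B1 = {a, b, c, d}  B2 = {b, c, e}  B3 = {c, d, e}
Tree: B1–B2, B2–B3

No — bags containing vertex d are not connected in the tree.

A tree decomposition must satisfy three properties: every vertex lies in some bag; for every edge, both endpoints lie together in some bag; and for every vertex, the bags containing it form a connected subtree. Here bags containing vertex d are not connected in the tree, so the decomposition is invalid.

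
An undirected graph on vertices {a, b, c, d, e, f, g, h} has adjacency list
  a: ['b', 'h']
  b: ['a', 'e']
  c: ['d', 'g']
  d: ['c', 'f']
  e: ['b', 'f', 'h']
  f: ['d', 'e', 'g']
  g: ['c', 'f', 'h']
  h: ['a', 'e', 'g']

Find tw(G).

A width-2 tree decomposition is:
Bags: B1 = {a, b, e}  B2 = {a, e, h}  B3 = {e, f, h}  B4 = {f, g, h}  B5 = {d, f, g}  B6 = {c, d, g}
Tree: B1–B2, B2–B3, B3–B4, B4–B5, B5–B6
The largest bag has 3 vertices, giving width 2; this decomposition certifies tw(G) ≤ 2. Since b–a–h–e–b is a cycle in G, G is not acyclic. Forests are exactly the graphs of treewidth ≤ 1, so tw(G) ≥ 2. Combining the bounds, tw(G) = 2.

2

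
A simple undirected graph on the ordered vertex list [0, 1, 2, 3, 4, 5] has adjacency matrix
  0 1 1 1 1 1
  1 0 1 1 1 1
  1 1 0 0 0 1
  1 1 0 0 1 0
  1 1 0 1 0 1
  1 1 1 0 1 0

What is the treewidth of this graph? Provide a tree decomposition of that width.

Treewidth 3.
One optimal decomposition is:
Bags: B1 = {0, 1, 4, 5}  B2 = {0, 1, 2, 5}  B3 = {0, 1, 3, 4}
Tree: B1–B2, B1–B3

The largest bag has 4 vertices, giving width 3; this decomposition certifies tw(G) ≤ 3. Conversely, {0, 1, 2, 5} is a clique of size 4, and the vertices of any clique must share a bag in every tree decomposition; so some bag has ≥ 4 vertices and tw(G) ≥ 3. The upper and lower bounds meet at 3, so that is the treewidth.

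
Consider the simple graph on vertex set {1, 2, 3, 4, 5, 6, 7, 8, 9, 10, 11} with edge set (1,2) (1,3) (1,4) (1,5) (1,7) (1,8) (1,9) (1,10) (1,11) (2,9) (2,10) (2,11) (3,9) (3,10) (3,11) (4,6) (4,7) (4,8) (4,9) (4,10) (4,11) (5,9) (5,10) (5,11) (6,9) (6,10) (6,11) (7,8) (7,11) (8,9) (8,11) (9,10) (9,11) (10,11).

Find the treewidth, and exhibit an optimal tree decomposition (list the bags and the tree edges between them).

Each bag holds 5 vertices, so the decomposition has width 4, which upper-bounds the treewidth. On the other hand G contains the 5-clique {1, 4, 8, 9, 11}. A clique must lie in a single bag of any decomposition, so no decomposition can have width below 4. Therefore the treewidth is 4.

Treewidth 4.
Bags: B1 = {1, 4, 8, 9, 11}  B2 = {1, 4, 9, 10, 11}  B3 = {4, 6, 9, 10, 11}  B4 = {1, 3, 9, 10, 11}  B5 = {1, 2, 9, 10, 11}  B6 = {1, 5, 9, 10, 11}  B7 = {1, 4, 7, 8, 11}
Tree: B1–B2, B2–B3, B2–B4, B2–B5, B5–B6, B1–B7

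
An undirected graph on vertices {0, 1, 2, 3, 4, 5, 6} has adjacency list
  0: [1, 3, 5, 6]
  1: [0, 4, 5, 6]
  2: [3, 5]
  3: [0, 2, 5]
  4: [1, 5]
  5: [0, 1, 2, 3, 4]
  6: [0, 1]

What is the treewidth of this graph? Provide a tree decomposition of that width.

Each bag holds 3 vertices, so the decomposition has width 2, which upper-bounds the treewidth. On the other hand G contains the 3-clique {0, 1, 5}. A clique must lie in a single bag of any decomposition, so no decomposition can have width below 2. The upper and lower bounds meet at 2, so that is the treewidth.

Treewidth 2.
Bags: B1 = {0, 1, 5}  B2 = {1, 4, 5}  B3 = {0, 3, 5}  B4 = {0, 1, 6}  B5 = {2, 3, 5}
Tree: B1–B2, B1–B3, B1–B4, B3–B5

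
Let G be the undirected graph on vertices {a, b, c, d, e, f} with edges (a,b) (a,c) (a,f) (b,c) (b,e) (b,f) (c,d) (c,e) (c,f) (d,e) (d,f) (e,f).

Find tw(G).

A width-3 tree decomposition is:
Bags: B1 = {a, b, c, f}  B2 = {b, c, e, f}  B3 = {c, d, e, f}
Tree: B1–B2, B2–B3
The largest bag has 4 vertices, giving width 3; this decomposition certifies tw(G) ≤ 3. On the other hand G contains the 4-clique {c, d, e, f}. A clique must lie in a single bag of any decomposition, so no decomposition can have width below 3. Combining the bounds, tw(G) = 3.

3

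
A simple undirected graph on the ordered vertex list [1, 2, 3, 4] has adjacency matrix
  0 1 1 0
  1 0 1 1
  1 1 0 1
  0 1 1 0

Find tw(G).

A width-2 tree decomposition is:
Bags: B1 = {1, 2, 3}  B2 = {2, 3, 4}
Tree: B1–B2
The largest bag has 3 vertices, giving width 2; this decomposition certifies tw(G) ≤ 2. For the lower bound, the 3 vertices {1, 2, 3} are pairwise adjacent, and any tree decomposition puts a clique entirely inside one bag — forcing width ≥ 2. Therefore the treewidth is 2.

2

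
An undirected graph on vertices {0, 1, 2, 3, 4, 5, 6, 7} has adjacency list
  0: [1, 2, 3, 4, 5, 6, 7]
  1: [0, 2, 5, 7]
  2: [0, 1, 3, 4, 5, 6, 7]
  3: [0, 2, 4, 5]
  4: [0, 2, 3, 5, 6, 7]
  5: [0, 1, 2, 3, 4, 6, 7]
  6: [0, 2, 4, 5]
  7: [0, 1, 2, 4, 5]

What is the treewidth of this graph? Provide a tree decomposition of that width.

Each bag holds 5 vertices, so the decomposition has width 4, which upper-bounds the treewidth. Conversely, {0, 1, 2, 5, 7} is a clique of size 5, and the vertices of any clique must share a bag in every tree decomposition; so some bag has ≥ 5 vertices and tw(G) ≥ 4. Hence tw(G) = 4 exactly.

Treewidth 4.
One optimal decomposition is:
Bags: B1 = {0, 2, 3, 4, 5}  B2 = {0, 2, 4, 5, 7}  B3 = {0, 1, 2, 5, 7}  B4 = {0, 2, 4, 5, 6}
Tree: B1–B2, B2–B3, B2–B4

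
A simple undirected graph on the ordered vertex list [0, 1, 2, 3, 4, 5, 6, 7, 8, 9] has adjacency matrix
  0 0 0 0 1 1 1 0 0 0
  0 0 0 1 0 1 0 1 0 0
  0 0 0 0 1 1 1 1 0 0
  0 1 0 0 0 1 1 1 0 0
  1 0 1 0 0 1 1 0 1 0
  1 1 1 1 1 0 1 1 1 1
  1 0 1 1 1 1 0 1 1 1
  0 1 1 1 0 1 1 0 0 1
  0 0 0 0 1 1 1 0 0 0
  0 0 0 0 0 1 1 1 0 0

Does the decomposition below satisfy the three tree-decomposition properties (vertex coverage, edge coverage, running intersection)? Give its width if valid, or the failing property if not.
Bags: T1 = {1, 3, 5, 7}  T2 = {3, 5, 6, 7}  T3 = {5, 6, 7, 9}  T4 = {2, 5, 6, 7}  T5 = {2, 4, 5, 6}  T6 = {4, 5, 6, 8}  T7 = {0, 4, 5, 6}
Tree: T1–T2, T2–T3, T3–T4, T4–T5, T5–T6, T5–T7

Checking the three conditions: (i) the bags cover all of {0, 1, 2, 3, 4, 5, 6, 7, 8, 9}; (ii) for each edge, some bag contains both endpoints; (iii) the bags containing any fixed vertex form a subtree. All hold, so the decomposition is valid with width 4 − 1 = 3.

Yes; width 3.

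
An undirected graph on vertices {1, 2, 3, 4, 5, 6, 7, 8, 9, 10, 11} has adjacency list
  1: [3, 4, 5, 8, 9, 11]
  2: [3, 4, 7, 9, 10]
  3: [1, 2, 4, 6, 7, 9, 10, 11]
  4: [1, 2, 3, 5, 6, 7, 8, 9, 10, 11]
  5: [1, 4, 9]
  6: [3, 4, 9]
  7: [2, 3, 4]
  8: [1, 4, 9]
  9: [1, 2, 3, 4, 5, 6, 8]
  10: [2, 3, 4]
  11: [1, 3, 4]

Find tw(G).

3

A width-3 tree decomposition is:
Bags: B1 = {2, 3, 4, 9}  B2 = {1, 3, 4, 9}  B3 = {1, 4, 5, 9}  B4 = {1, 4, 8, 9}  B5 = {3, 4, 6, 9}  B6 = {2, 3, 4, 7}  B7 = {1, 3, 4, 11}  B8 = {2, 3, 4, 10}
Tree: B1–B2, B2–B3, B2–B4, B2–B5, B1–B6, B2–B7, B6–B8
Every bag has size at most 4, so the width is 4 − 1 = 3 and tw(G) ≤ 3. For the lower bound, the 4 vertices {1, 4, 8, 9} are pairwise adjacent, and any tree decomposition puts a clique entirely inside one bag — forcing width ≥ 3. The upper and lower bounds meet at 3, so that is the treewidth.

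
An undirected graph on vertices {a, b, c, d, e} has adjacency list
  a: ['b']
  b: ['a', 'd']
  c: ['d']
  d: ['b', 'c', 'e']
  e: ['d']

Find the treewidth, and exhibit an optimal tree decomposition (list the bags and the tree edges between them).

The largest bag has 2 vertices, giving width 1; this decomposition certifies tw(G) ≤ 1. Any graph with an edge has treewidth ≥ 1, and G has the edge d–b. Therefore the treewidth is 1.

Treewidth 1.
One optimal decomposition is:
Bags: B1 = {b, d}  B2 = {d, e}  B3 = {a, b}  B4 = {c, d}
Tree: B1–B2, B1–B3, B2–B4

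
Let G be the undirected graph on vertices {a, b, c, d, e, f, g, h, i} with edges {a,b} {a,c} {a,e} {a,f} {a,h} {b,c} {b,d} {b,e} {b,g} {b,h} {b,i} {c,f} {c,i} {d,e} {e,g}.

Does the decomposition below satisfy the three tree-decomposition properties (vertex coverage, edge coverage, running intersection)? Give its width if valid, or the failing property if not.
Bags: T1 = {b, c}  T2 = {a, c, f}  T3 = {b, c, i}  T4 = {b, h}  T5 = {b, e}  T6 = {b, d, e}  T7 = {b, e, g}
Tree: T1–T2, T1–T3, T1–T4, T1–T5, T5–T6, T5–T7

No — edge (a,b) lies in no bag.

A tree decomposition must satisfy three properties: every vertex lies in some bag; for every edge, both endpoints lie together in some bag; and for every vertex, the bags containing it form a connected subtree. Here edge (a,b) lies in no bag, so the decomposition is invalid.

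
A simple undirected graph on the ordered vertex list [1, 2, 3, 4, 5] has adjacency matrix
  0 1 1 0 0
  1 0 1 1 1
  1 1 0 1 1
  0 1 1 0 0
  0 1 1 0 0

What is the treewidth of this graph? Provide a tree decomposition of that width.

Treewidth 2.
One such decomposition:
Bags: B1 = {1, 2, 3}  B2 = {2, 3, 5}  B3 = {2, 3, 4}
Tree: B1–B2, B2–B3

Each bag holds 3 vertices, so the decomposition has width 2, which upper-bounds the treewidth. For the lower bound, the 3 vertices {1, 2, 3} are pairwise adjacent, and any tree decomposition puts a clique entirely inside one bag — forcing width ≥ 2. Combining the bounds, tw(G) = 2.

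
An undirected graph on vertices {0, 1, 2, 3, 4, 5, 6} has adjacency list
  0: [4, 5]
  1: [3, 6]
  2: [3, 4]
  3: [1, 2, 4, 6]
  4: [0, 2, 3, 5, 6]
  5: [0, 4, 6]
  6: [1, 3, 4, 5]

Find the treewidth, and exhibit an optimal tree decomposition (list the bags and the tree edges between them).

Treewidth 2.
Bags: B1 = {2, 3, 4}  B2 = {3, 4, 6}  B3 = {4, 5, 6}  B4 = {0, 4, 5}  B5 = {1, 3, 6}
Tree: B1–B2, B2–B3, B3–B4, B2–B5

Every bag has size at most 3, so the width is 3 − 1 = 2 and tw(G) ≤ 2. For the lower bound, the 3 vertices {1, 3, 6} are pairwise adjacent, and any tree decomposition puts a clique entirely inside one bag — forcing width ≥ 2. Combining the bounds, tw(G) = 2.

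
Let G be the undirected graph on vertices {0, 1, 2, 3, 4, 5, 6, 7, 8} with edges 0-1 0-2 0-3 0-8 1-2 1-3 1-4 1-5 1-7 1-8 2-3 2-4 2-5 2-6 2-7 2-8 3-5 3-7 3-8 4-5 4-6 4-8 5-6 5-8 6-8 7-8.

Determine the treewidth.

4

A width-4 tree decomposition is:
Bags: B1 = {1, 2, 3, 5, 8}  B2 = {1, 2, 3, 7, 8}  B3 = {1, 2, 4, 5, 8}  B4 = {2, 4, 5, 6, 8}  B5 = {0, 1, 2, 3, 8}
Tree: B1–B2, B1–B3, B3–B4, B2–B5
Every bag has size at most 5, so the width is 5 − 1 = 4 and tw(G) ≤ 4. For the lower bound, the 5 vertices {0, 1, 2, 3, 8} are pairwise adjacent, and any tree decomposition puts a clique entirely inside one bag — forcing width ≥ 4. The upper and lower bounds meet at 4, so that is the treewidth.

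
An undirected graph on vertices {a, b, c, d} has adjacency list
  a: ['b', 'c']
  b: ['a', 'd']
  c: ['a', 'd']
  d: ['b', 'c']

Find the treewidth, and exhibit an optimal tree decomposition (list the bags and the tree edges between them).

Each bag holds 3 vertices, so the decomposition has width 2, which upper-bounds the treewidth. The edges b–a–c–d–b form a cycle, so G is not a tree and its treewidth is at least 2. Combining the bounds, tw(G) = 2.

Treewidth 2.
One optimal decomposition is:
Bags: B1 = {a, b, c}  B2 = {b, c, d}
Tree: B1–B2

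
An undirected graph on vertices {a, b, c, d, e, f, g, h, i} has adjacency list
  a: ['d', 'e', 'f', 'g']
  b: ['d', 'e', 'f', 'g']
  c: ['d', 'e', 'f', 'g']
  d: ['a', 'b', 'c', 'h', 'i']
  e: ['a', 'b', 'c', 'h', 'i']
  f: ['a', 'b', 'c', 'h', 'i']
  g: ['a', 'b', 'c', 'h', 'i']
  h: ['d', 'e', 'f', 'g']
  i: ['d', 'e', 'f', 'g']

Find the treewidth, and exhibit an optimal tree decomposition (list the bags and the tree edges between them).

Treewidth 4.
One optimal decomposition is:
Bags: B1 = {c, d, e, f, g}  B2 = {d, e, f, g, i}  B3 = {b, d, e, f, g}  B4 = {d, e, f, g, h}  B5 = {a, d, e, f, g}
Tree: B1–B2, B2–B3, B3–B4, B4–B5

The largest bag has 5 vertices, giving width 4; this decomposition certifies tw(G) ≤ 4. For the lower bound: the 5 vertex sets {c,d}, {f,i}, {b,g}, {e}, {h} are disjoint, each induces a connected subgraph, and every pair is joined by at least one edge of G. Contracting each set to a single vertex therefore yields K_{5} as a minor, and since treewidth is minor-monotone, tw(G) ≥ tw(K_{5}) = 4. Combining the bounds, tw(G) = 4.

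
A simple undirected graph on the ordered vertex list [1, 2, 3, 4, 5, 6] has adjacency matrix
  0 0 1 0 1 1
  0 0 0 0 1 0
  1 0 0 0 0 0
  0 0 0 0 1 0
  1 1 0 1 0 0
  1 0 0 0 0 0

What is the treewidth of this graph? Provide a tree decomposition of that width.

Treewidth 1.
One optimal decomposition is:
Bags: B1 = {1, 5}  B2 = {1, 6}  B3 = {4, 5}  B4 = {1, 3}  B5 = {2, 5}
Tree: B1–B2, B1–B3, B2–B4, B1–B5

The largest bag has 2 vertices, giving width 1; this decomposition certifies tw(G) ≤ 1. Since G has at least one edge (e.g. 5–1), it is not an edgeless graph, so tw(G) ≥ 1. Combining the bounds, tw(G) = 1.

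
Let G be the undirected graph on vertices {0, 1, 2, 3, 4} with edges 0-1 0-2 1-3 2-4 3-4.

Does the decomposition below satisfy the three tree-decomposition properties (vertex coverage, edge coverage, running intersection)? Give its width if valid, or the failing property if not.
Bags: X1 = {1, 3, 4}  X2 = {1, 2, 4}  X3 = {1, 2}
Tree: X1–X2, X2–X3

A tree decomposition must satisfy three properties: every vertex lies in some bag; for every edge, both endpoints lie together in some bag; and for every vertex, the bags containing it form a connected subtree. Here vertex 0 appears in no bag, so the decomposition is invalid.

No — vertex 0 appears in no bag.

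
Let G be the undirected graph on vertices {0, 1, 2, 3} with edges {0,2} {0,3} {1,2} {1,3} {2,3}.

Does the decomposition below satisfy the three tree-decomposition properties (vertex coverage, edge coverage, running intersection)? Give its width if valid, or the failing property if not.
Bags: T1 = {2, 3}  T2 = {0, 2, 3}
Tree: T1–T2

No — vertex 1 appears in no bag.

A tree decomposition must satisfy three properties: every vertex lies in some bag; for every edge, both endpoints lie together in some bag; and for every vertex, the bags containing it form a connected subtree. Here vertex 1 appears in no bag, so the decomposition is invalid.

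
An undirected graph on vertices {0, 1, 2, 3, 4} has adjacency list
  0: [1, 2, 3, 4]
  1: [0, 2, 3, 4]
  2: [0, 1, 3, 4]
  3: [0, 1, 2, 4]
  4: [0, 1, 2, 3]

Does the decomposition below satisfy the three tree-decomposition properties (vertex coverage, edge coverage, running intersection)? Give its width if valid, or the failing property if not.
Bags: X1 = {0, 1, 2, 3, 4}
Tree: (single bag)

Yes; width 4.

Every vertex of G appears in some bag (union = {0, 1, 2, 3, 4}); every edge is covered by a bag; and for each vertex v the set of bags containing v is connected in the bag tree. The decomposition is therefore valid. The largest bag has 5 vertices, so the width is 4.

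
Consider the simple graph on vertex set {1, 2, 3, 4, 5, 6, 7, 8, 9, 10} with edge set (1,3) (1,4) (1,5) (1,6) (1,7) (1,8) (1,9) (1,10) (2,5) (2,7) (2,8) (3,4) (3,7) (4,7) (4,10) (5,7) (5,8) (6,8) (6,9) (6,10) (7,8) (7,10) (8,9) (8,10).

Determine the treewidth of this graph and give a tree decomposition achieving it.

The largest bag has 4 vertices, giving width 3; this decomposition certifies tw(G) ≤ 3. On the other hand G contains the 4-clique {1, 6, 8, 9}. A clique must lie in a single bag of any decomposition, so no decomposition can have width below 3. Therefore the treewidth is 3.

Treewidth 3.
One such decomposition:
Bags: B1 = {1, 7, 8, 10}  B2 = {1, 6, 8, 10}  B3 = {1, 5, 7, 8}  B4 = {1, 4, 7, 10}  B5 = {1, 6, 8, 9}  B6 = {2, 5, 7, 8}  B7 = {1, 3, 4, 7}
Tree: B1–B2, B1–B3, B1–B4, B2–B5, B3–B6, B4–B7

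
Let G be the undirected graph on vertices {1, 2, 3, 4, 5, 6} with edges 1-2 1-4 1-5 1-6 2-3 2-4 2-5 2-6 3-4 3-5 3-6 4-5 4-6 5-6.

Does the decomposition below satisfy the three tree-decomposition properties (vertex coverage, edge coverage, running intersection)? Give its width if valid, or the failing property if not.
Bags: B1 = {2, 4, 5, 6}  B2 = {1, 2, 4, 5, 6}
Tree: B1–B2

A tree decomposition must satisfy three properties: every vertex lies in some bag; for every edge, both endpoints lie together in some bag; and for every vertex, the bags containing it form a connected subtree. Here vertex 3 appears in no bag, so the decomposition is invalid.

No — vertex 3 appears in no bag.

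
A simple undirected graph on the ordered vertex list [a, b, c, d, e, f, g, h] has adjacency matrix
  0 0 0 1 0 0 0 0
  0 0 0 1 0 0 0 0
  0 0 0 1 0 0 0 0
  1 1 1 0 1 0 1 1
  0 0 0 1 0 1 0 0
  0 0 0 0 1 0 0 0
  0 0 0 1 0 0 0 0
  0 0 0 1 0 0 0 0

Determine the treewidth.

1

A width-1 tree decomposition is:
Bags: B1 = {b, d}  B2 = {d, h}  B3 = {a, d}  B4 = {d, e}  B5 = {d, g}  B6 = {c, d}  B7 = {e, f}
Tree: B1–B2, B2–B3, B1–B4, B2–B5, B4–B6, B4–B7
Each bag holds 2 vertices, so the decomposition has width 1, which upper-bounds the treewidth. Any graph with an edge has treewidth ≥ 1, and G has the edge b–d. Hence tw(G) = 1 exactly.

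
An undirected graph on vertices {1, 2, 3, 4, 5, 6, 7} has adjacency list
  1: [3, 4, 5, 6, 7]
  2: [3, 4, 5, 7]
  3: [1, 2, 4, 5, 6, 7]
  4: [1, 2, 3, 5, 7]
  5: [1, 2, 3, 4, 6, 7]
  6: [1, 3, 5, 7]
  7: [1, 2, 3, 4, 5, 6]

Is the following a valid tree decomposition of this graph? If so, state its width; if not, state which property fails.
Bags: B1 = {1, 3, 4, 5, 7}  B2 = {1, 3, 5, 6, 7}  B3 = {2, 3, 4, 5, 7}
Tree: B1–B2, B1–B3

Yes; width 4.

Every vertex of G appears in some bag (union = {1, 2, 3, 4, 5, 6, 7}); every edge is covered by a bag; and for each vertex v the set of bags containing v is connected in the bag tree. The decomposition is therefore valid. The largest bag has 5 vertices, so the width is 4.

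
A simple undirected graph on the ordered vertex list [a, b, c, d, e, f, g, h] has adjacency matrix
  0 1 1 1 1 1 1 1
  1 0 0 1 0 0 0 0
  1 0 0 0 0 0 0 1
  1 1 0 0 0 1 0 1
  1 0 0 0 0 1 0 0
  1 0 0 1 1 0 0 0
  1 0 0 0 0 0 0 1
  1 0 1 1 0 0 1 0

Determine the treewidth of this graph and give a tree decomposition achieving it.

Treewidth 2.
Bags: B1 = {a, d, f}  B2 = {a, d, h}  B3 = {a, e, f}  B4 = {a, c, h}  B5 = {a, b, d}  B6 = {a, g, h}
Tree: B1–B2, B1–B3, B2–B4, B1–B5, B4–B6

The largest bag has 3 vertices, giving width 2; this decomposition certifies tw(G) ≤ 2. For the lower bound, the 3 vertices {a, d, h} are pairwise adjacent, and any tree decomposition puts a clique entirely inside one bag — forcing width ≥ 2. The upper and lower bounds meet at 2, so that is the treewidth.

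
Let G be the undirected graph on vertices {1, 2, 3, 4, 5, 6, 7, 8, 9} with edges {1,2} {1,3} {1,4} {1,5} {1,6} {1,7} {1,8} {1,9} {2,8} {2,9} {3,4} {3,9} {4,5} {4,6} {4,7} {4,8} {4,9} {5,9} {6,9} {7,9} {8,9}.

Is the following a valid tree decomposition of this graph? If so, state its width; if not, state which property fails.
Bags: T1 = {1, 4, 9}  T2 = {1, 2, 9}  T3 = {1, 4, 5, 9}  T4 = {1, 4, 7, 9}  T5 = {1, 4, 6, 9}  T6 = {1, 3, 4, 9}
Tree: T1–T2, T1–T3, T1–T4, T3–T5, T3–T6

A tree decomposition must satisfy three properties: every vertex lies in some bag; for every edge, both endpoints lie together in some bag; and for every vertex, the bags containing it form a connected subtree. Here vertex 8 appears in no bag, so the decomposition is invalid.

No — vertex 8 appears in no bag.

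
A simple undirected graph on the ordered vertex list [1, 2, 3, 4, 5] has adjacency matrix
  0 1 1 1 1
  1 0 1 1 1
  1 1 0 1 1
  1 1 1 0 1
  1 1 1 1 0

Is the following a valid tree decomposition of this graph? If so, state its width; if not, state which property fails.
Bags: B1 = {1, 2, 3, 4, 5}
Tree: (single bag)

Yes; width 4.

Checking the three conditions: (i) the bags cover all of {1, 2, 3, 4, 5}; (ii) for each edge, some bag contains both endpoints; (iii) the bags containing any fixed vertex form a subtree. All hold, so the decomposition is valid with width 5 − 1 = 4.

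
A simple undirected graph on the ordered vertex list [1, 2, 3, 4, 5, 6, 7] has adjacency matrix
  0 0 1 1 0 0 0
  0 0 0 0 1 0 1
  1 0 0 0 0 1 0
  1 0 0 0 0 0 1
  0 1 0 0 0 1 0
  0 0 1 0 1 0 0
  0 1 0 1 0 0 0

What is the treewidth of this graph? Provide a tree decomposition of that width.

Treewidth 2.
One such decomposition:
Bags: B1 = {1, 3, 6}  B2 = {1, 5, 6}  B3 = {1, 2, 5}  B4 = {1, 2, 7}  B5 = {1, 4, 7}
Tree: B1–B2, B2–B3, B3–B4, B4–B5

Each bag holds 3 vertices, so the decomposition has width 2, which upper-bounds the treewidth. For the lower bound, G contains the cycle 1–3–6–5–2–7–4–1, so G is not a forest; only forests have treewidth ≤ 1, hence tw(G) ≥ 2. Hence tw(G) = 2 exactly.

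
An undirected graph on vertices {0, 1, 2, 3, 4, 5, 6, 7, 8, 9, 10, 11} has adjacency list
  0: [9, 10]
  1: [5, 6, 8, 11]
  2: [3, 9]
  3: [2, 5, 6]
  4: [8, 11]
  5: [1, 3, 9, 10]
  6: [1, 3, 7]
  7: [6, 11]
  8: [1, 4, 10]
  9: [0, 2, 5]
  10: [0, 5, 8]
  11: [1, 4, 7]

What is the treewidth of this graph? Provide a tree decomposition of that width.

Every bag has size at most 4, so the width is 4 − 1 = 3 and tw(G) ≤ 3. For the lower bound: the 4 vertex sets {4,7,11}, {8}, {1}, {3,5,6,10} are disjoint, each induces a connected subgraph, and every pair is joined by at least one edge of G. Contracting each set to a single vertex therefore yields K_{4} as a minor, and since treewidth is minor-monotone, tw(G) ≥ tw(K_{4}) = 3. Hence tw(G) = 3 exactly.

Treewidth 3.
Bags: B1 = {4, 7, 8, 11}  B2 = {1, 7, 8, 11}  B3 = {1, 6, 7, 8}  B4 = {1, 6, 8, 10}  B5 = {1, 5, 6, 10}  B6 = {3, 5, 6, 10}  B7 = {0, 3, 5, 10}  B8 = {0, 3, 5, 9}  B9 = {0, 2, 3, 9}
Tree: B1–B2, B2–B3, B3–B4, B4–B5, B5–B6, B6–B7, B7–B8, B8–B9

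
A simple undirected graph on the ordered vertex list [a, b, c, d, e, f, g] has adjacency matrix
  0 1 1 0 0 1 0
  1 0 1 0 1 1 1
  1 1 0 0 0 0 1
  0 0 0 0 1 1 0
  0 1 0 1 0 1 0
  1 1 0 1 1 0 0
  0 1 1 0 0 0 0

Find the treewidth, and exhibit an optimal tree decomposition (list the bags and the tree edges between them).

Treewidth 2.
Bags: B1 = {d, e, f}  B2 = {b, e, f}  B3 = {a, b, f}  B4 = {a, b, c}  B5 = {b, c, g}
Tree: B1–B2, B2–B3, B3–B4, B4–B5

Every bag has size at most 3, so the width is 3 − 1 = 2 and tw(G) ≤ 2. Conversely, {d, e, f} is a clique of size 3, and the vertices of any clique must share a bag in every tree decomposition; so some bag has ≥ 3 vertices and tw(G) ≥ 2. Therefore the treewidth is 2.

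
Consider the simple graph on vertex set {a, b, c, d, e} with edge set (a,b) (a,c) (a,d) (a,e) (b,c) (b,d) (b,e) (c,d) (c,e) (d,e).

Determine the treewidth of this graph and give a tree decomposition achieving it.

Treewidth 4.
One optimal decomposition is:
Bags: B1 = {a, b, c, d, e}
Tree: (single bag)

With just one bag of size 5, the width is 5 − 1 = 4, so tw(G) ≤ 4. On the other hand G contains the 5-clique {a, b, c, d, e}. A clique must lie in a single bag of any decomposition, so no decomposition can have width below 4. Combining the bounds, tw(G) = 4.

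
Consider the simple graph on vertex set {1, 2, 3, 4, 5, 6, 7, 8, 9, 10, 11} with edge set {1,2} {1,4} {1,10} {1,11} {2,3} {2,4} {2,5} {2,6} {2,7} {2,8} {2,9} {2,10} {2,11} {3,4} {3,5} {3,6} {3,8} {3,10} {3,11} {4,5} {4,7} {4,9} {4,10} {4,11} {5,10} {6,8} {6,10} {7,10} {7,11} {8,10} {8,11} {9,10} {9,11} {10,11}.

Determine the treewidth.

4

A width-4 tree decomposition is:
Bags: B1 = {2, 3, 4, 10, 11}  B2 = {2, 3, 4, 5, 10}  B3 = {2, 4, 9, 10, 11}  B4 = {1, 2, 4, 10, 11}  B5 = {2, 3, 8, 10, 11}  B6 = {2, 4, 7, 10, 11}  B7 = {2, 3, 6, 8, 10}
Tree: B1–B2, B1–B3, B3–B4, B1–B5, B1–B6, B5–B7
Each bag holds 5 vertices, so the decomposition has width 4, which upper-bounds the treewidth. On the other hand G contains the 5-clique {2, 3, 8, 10, 11}. A clique must lie in a single bag of any decomposition, so no decomposition can have width below 4. The upper and lower bounds meet at 4, so that is the treewidth.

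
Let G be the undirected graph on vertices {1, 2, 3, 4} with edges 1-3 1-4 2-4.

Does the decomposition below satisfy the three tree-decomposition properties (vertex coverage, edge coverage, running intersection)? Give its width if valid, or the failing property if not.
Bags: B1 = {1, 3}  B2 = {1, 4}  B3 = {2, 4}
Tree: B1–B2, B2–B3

Every vertex of G appears in some bag (union = {1, 2, 3, 4}); every edge is covered by a bag; and for each vertex v the set of bags containing v is connected in the bag tree. The decomposition is therefore valid. The largest bag has 2 vertices, so the width is 1.

Yes; width 1.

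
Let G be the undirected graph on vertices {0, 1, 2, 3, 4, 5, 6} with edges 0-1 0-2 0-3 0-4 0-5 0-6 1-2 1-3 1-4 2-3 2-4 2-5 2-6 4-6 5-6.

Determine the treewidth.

3

A width-3 tree decomposition is:
Bags: B1 = {0, 1, 2, 4}  B2 = {0, 1, 2, 3}  B3 = {0, 2, 4, 6}  B4 = {0, 2, 5, 6}
Tree: B1–B2, B1–B3, B3–B4
Every bag has size at most 4, so the width is 4 − 1 = 3 and tw(G) ≤ 3. Conversely, {0, 1, 2, 3} is a clique of size 4, and the vertices of any clique must share a bag in every tree decomposition; so some bag has ≥ 4 vertices and tw(G) ≥ 3. The upper and lower bounds meet at 3, so that is the treewidth.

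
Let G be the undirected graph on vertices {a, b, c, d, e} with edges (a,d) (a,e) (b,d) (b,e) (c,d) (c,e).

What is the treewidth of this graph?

A width-2 tree decomposition is:
Bags: B1 = {c, d, e}  B2 = {a, d, e}  B3 = {b, d, e}
Tree: B1–B2, B2–B3
Each bag holds 3 vertices, so the decomposition has width 2, which upper-bounds the treewidth. For the lower bound, G contains the cycle c–e–a–d–c, so G is not a forest; only forests have treewidth ≤ 1, hence tw(G) ≥ 2. Therefore the treewidth is 2.

2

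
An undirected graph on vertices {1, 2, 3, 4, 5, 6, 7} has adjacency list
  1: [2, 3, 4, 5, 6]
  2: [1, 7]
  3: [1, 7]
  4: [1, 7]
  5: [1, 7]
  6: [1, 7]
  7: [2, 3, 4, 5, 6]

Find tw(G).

A width-2 tree decomposition is:
Bags: B1 = {1, 2, 7}  B2 = {1, 4, 7}  B3 = {1, 3, 7}  B4 = {1, 5, 7}  B5 = {1, 6, 7}
Tree: B1–B2, B2–B3, B3–B4, B4–B5
The largest bag has 3 vertices, giving width 2; this decomposition certifies tw(G) ≤ 2. Since 1–2–7–4–1 is a cycle in G, G is not acyclic. Forests are exactly the graphs of treewidth ≤ 1, so tw(G) ≥ 2. Therefore the treewidth is 2.

2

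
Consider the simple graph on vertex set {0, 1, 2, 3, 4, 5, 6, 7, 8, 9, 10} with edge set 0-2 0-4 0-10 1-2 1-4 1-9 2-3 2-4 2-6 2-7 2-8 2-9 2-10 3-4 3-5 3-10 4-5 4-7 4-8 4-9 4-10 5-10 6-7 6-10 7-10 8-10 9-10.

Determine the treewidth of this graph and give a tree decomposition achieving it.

Every bag has size at most 4, so the width is 4 − 1 = 3 and tw(G) ≤ 3. On the other hand G contains the 4-clique {1, 2, 4, 9}. A clique must lie in a single bag of any decomposition, so no decomposition can have width below 3. Therefore the treewidth is 3.

Treewidth 3.
Bags: B1 = {3, 4, 5, 10}  B2 = {2, 3, 4, 10}  B3 = {2, 4, 8, 10}  B4 = {2, 4, 9, 10}  B5 = {2, 4, 7, 10}  B6 = {0, 2, 4, 10}  B7 = {1, 2, 4, 9}  B8 = {2, 6, 7, 10}
Tree: B1–B2, B2–B3, B2–B4, B2–B5, B4–B6, B4–B7, B5–B8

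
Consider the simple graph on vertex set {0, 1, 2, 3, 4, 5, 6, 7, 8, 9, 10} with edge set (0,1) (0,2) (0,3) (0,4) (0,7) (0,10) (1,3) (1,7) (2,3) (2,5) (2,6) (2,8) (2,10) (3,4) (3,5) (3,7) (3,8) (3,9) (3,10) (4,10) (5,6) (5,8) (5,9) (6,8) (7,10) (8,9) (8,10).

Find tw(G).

3

A width-3 tree decomposition is:
Bags: B1 = {2, 3, 8, 10}  B2 = {0, 2, 3, 10}  B3 = {2, 3, 5, 8}  B4 = {0, 3, 4, 10}  B5 = {0, 3, 7, 10}  B6 = {2, 5, 6, 8}  B7 = {3, 5, 8, 9}  B8 = {0, 1, 3, 7}
Tree: B1–B2, B1–B3, B2–B4, B2–B5, B3–B6, B3–B7, B5–B8
Each bag holds 4 vertices, so the decomposition has width 3, which upper-bounds the treewidth. For the lower bound, the 4 vertices {0, 1, 3, 7} are pairwise adjacent, and any tree decomposition puts a clique entirely inside one bag — forcing width ≥ 3. Therefore the treewidth is 3.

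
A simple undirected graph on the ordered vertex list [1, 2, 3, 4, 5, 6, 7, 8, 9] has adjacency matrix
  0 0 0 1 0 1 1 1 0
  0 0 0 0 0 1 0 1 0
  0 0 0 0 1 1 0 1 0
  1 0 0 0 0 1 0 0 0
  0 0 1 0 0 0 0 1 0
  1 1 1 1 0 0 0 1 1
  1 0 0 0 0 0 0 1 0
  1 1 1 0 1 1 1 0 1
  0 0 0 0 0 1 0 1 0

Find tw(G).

A width-2 tree decomposition is:
Bags: B1 = {1, 6, 8}  B2 = {2, 6, 8}  B3 = {3, 6, 8}  B4 = {3, 5, 8}  B5 = {1, 4, 6}  B6 = {1, 7, 8}  B7 = {6, 8, 9}
Tree: B1–B2, B1–B3, B3–B4, B1–B5, B1–B6, B1–B7
The largest bag has 3 vertices, giving width 2; this decomposition certifies tw(G) ≤ 2. On the other hand G contains the 3-clique {3, 5, 8}. A clique must lie in a single bag of any decomposition, so no decomposition can have width below 2. Combining the bounds, tw(G) = 2.

2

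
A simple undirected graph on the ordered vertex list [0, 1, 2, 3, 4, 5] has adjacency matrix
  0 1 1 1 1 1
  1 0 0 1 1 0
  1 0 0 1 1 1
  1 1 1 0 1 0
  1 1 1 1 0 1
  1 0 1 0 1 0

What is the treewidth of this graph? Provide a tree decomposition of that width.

Treewidth 3.
One optimal decomposition is:
Bags: B1 = {0, 2, 3, 4}  B2 = {0, 1, 3, 4}  B3 = {0, 2, 4, 5}
Tree: B1–B2, B1–B3

Each bag holds 4 vertices, so the decomposition has width 3, which upper-bounds the treewidth. On the other hand G contains the 4-clique {0, 1, 3, 4}. A clique must lie in a single bag of any decomposition, so no decomposition can have width below 3. Therefore the treewidth is 3.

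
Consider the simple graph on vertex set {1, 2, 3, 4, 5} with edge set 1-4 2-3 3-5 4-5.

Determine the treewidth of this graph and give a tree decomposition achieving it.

Treewidth 1.
Bags: B1 = {2, 3}  B2 = {3, 5}  B3 = {4, 5}  B4 = {1, 4}
Tree: B1–B2, B2–B3, B3–B4

The largest bag has 2 vertices, giving width 1; this decomposition certifies tw(G) ≤ 1. Since G has at least one edge (e.g. 2–3), it is not an edgeless graph, so tw(G) ≥ 1. Therefore the treewidth is 1.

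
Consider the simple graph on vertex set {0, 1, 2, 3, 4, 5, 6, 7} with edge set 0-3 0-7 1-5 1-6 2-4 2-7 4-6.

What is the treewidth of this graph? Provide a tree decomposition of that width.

Treewidth 1.
One optimal decomposition is:
Bags: B1 = {1, 5}  B2 = {1, 6}  B3 = {4, 6}  B4 = {2, 4}  B5 = {2, 7}  B6 = {0, 7}  B7 = {0, 3}
Tree: B1–B2, B2–B3, B3–B4, B4–B5, B5–B6, B6–B7

Every bag has size at most 2, so the width is 2 − 1 = 1 and tw(G) ≤ 1. Since G has at least one edge (e.g. 5–1), it is not an edgeless graph, so tw(G) ≥ 1. The upper and lower bounds meet at 1, so that is the treewidth.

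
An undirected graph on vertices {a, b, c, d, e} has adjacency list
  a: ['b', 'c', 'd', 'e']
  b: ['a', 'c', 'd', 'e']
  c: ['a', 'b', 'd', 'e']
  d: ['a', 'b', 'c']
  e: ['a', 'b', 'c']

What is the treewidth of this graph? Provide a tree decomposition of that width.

Treewidth 3.
One optimal decomposition is:
Bags: B1 = {a, b, c, e}  B2 = {a, b, c, d}
Tree: B1–B2

Every bag has size at most 4, so the width is 4 − 1 = 3 and tw(G) ≤ 3. For the lower bound, the 4 vertices {a, b, c, d} are pairwise adjacent, and any tree decomposition puts a clique entirely inside one bag — forcing width ≥ 3. Therefore the treewidth is 3.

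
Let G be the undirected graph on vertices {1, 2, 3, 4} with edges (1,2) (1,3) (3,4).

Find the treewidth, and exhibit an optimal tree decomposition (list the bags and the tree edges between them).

Treewidth 1.
One such decomposition:
Bags: B1 = {3, 4}  B2 = {1, 3}  B3 = {1, 2}
Tree: B1–B2, B2–B3

Each bag holds 2 vertices, so the decomposition has width 1, which upper-bounds the treewidth. G has an edge, so its treewidth is at least 1. Hence tw(G) = 1 exactly.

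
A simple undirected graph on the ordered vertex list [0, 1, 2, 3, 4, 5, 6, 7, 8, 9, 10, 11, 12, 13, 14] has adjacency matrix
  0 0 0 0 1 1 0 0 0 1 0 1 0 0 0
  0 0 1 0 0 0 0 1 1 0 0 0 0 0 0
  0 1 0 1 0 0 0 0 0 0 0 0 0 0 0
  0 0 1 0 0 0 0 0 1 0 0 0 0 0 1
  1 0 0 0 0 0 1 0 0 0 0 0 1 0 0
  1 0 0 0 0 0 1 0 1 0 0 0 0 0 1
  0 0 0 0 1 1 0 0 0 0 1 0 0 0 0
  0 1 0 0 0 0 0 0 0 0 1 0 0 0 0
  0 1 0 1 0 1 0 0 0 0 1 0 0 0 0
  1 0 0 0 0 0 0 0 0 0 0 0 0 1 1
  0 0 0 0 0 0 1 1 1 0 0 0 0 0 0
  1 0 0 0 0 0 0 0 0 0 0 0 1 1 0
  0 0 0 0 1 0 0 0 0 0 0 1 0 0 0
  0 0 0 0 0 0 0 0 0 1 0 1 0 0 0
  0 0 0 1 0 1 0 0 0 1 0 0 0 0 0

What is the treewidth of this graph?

3

A width-3 tree decomposition is:
Bags: B1 = {1, 2, 7, 10}  B2 = {1, 2, 8, 10}  B3 = {2, 3, 8, 10}  B4 = {3, 6, 8, 10}  B5 = {3, 5, 6, 8}  B6 = {3, 5, 6, 14}  B7 = {4, 5, 6, 14}  B8 = {0, 4, 5, 14}  B9 = {0, 4, 9, 14}  B10 = {0, 4, 9, 12}  B11 = {0, 9, 11, 12}  B12 = {9, 11, 12, 13}
Tree: B1–B2, B2–B3, B3–B4, B4–B5, B5–B6, B6–B7, B7–B8, B8–B9, B9–B10, B10–B11, B11–B12
The largest bag has 4 vertices, giving width 3; this decomposition certifies tw(G) ≤ 3. For the lower bound: the 4 vertex sets {1,2,7}, {10}, {8}, {3,5,6,14} are disjoint, each induces a connected subgraph, and every pair is joined by at least one edge of G. Contracting each set to a single vertex therefore yields K_{4} as a minor, and since treewidth is minor-monotone, tw(G) ≥ tw(K_{4}) = 3. The upper and lower bounds meet at 3, so that is the treewidth.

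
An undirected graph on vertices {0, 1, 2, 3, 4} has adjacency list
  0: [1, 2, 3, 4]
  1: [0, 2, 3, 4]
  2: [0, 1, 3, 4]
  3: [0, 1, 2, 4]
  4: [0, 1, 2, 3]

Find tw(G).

A width-4 tree decomposition is:
Bags: B1 = {0, 1, 2, 3, 4}
Tree: (single bag)
With just one bag of size 5, the width is 5 − 1 = 4, so tw(G) ≤ 4. For the lower bound, the 5 vertices {0, 1, 2, 3, 4} are pairwise adjacent, and any tree decomposition puts a clique entirely inside one bag — forcing width ≥ 4. Hence tw(G) = 4 exactly.

4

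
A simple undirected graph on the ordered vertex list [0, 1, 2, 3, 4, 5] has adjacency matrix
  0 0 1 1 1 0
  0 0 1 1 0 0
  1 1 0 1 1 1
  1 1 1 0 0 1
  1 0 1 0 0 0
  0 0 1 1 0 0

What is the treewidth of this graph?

2

A width-2 tree decomposition is:
Bags: B1 = {0, 2, 4}  B2 = {0, 2, 3}  B3 = {1, 2, 3}  B4 = {2, 3, 5}
Tree: B1–B2, B2–B3, B3–B4
Each bag holds 3 vertices, so the decomposition has width 2, which upper-bounds the treewidth. For the lower bound, the 3 vertices {0, 2, 3} are pairwise adjacent, and any tree decomposition puts a clique entirely inside one bag — forcing width ≥ 2. The upper and lower bounds meet at 2, so that is the treewidth.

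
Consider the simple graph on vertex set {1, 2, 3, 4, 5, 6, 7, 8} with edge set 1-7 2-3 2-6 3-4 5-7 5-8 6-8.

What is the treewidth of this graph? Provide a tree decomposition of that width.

Treewidth 1.
One optimal decomposition is:
Bags: B1 = {1, 7}  B2 = {5, 7}  B3 = {5, 8}  B4 = {6, 8}  B5 = {2, 6}  B6 = {2, 3}  B7 = {3, 4}
Tree: B1–B2, B2–B3, B3–B4, B4–B5, B5–B6, B6–B7

Every bag has size at most 2, so the width is 2 − 1 = 1 and tw(G) ≤ 1. Any graph with an edge has treewidth ≥ 1, and G has the edge 1–7. Hence tw(G) = 1 exactly.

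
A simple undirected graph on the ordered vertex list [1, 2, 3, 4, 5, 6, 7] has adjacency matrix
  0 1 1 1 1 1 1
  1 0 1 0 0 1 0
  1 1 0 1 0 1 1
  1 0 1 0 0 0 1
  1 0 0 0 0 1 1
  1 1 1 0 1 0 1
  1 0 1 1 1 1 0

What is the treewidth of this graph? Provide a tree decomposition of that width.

Every bag has size at most 4, so the width is 4 − 1 = 3 and tw(G) ≤ 3. On the other hand G contains the 4-clique {1, 3, 4, 7}. A clique must lie in a single bag of any decomposition, so no decomposition can have width below 3. Hence tw(G) = 3 exactly.

Treewidth 3.
One optimal decomposition is:
Bags: B1 = {1, 3, 6, 7}  B2 = {1, 2, 3, 6}  B3 = {1, 3, 4, 7}  B4 = {1, 5, 6, 7}
Tree: B1–B2, B1–B3, B1–B4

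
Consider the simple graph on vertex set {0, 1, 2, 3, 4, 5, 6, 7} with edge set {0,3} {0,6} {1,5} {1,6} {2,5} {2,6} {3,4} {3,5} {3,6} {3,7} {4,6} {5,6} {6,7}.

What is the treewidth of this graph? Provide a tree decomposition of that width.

Treewidth 2.
One such decomposition:
Bags: B1 = {3, 5, 6}  B2 = {2, 5, 6}  B3 = {3, 6, 7}  B4 = {3, 4, 6}  B5 = {0, 3, 6}  B6 = {1, 5, 6}
Tree: B1–B2, B1–B3, B1–B4, B3–B5, B2–B6

The largest bag has 3 vertices, giving width 2; this decomposition certifies tw(G) ≤ 2. Conversely, {1, 5, 6} is a clique of size 3, and the vertices of any clique must share a bag in every tree decomposition; so some bag has ≥ 3 vertices and tw(G) ≥ 2. Combining the bounds, tw(G) = 2.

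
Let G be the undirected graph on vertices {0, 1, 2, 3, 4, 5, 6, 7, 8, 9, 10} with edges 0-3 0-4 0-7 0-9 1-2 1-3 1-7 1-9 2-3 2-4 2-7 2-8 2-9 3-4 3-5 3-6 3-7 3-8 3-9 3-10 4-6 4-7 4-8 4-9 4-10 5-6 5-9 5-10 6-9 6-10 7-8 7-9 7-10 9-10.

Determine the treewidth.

4

A width-4 tree decomposition is:
Bags: B1 = {2, 3, 4, 7, 9}  B2 = {3, 4, 7, 9, 10}  B3 = {3, 4, 6, 9, 10}  B4 = {0, 3, 4, 7, 9}  B5 = {2, 3, 4, 7, 8}  B6 = {1, 2, 3, 7, 9}  B7 = {3, 5, 6, 9, 10}
Tree: B1–B2, B2–B3, B1–B4, B1–B5, B1–B6, B3–B7
Every bag has size at most 5, so the width is 5 − 1 = 4 and tw(G) ≤ 4. On the other hand G contains the 5-clique {2, 3, 4, 7, 8}. A clique must lie in a single bag of any decomposition, so no decomposition can have width below 4. Combining the bounds, tw(G) = 4.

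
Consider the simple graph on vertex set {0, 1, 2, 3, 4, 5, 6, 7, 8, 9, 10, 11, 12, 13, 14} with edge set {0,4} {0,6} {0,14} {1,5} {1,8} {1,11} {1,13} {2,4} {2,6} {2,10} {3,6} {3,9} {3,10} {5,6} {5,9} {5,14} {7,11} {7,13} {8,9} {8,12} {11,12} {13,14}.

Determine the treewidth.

3

A width-3 tree decomposition is:
Bags: B1 = {0, 2, 4, 10}  B2 = {0, 2, 6, 10}  B3 = {0, 3, 6, 10}  B4 = {0, 3, 6, 14}  B5 = {3, 5, 6, 14}  B6 = {3, 5, 9, 14}  B7 = {5, 9, 13, 14}  B8 = {1, 5, 9, 13}  B9 = {1, 8, 9, 13}  B10 = {1, 7, 8, 13}  B11 = {1, 7, 8, 11}  B12 = {7, 8, 11, 12}
Tree: B1–B2, B2–B3, B3–B4, B4–B5, B5–B6, B6–B7, B7–B8, B8–B9, B9–B10, B10–B11, B11–B12
Each bag holds 4 vertices, so the decomposition has width 3, which upper-bounds the treewidth. For the lower bound: the 4 vertex sets {2,4,10}, {0}, {6}, {3,5,9,14} are disjoint, each induces a connected subgraph, and every pair is joined by at least one edge of G. Contracting each set to a single vertex therefore yields K_{4} as a minor, and since treewidth is minor-monotone, tw(G) ≥ tw(K_{4}) = 3. The upper and lower bounds meet at 3, so that is the treewidth.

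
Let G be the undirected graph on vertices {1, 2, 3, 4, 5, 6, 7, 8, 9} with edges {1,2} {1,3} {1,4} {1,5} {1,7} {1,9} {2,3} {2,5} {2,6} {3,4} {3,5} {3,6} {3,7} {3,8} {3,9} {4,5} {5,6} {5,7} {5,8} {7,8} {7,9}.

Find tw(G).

A width-3 tree decomposition is:
Bags: B1 = {1, 3, 5, 7}  B2 = {1, 2, 3, 5}  B3 = {3, 5, 7, 8}  B4 = {1, 3, 4, 5}  B5 = {1, 3, 7, 9}  B6 = {2, 3, 5, 6}
Tree: B1–B2, B1–B3, B1–B4, B1–B5, B2–B6
Every bag has size at most 4, so the width is 4 − 1 = 3 and tw(G) ≤ 3. On the other hand G contains the 4-clique {1, 3, 7, 9}. A clique must lie in a single bag of any decomposition, so no decomposition can have width below 3. Hence tw(G) = 3 exactly.

3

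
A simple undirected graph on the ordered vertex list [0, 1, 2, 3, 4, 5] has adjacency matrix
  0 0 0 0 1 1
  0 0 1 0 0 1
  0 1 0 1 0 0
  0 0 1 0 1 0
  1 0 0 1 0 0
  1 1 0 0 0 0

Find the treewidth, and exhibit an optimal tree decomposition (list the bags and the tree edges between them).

Treewidth 2.
Bags: B1 = {1, 2, 5}  B2 = {2, 3, 5}  B3 = {3, 4, 5}  B4 = {0, 4, 5}
Tree: B1–B2, B2–B3, B3–B4

Every bag has size at most 3, so the width is 3 − 1 = 2 and tw(G) ≤ 2. Since 5–1–2–3–4–0–5 is a cycle in G, G is not acyclic. Forests are exactly the graphs of treewidth ≤ 1, so tw(G) ≥ 2. The upper and lower bounds meet at 2, so that is the treewidth.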